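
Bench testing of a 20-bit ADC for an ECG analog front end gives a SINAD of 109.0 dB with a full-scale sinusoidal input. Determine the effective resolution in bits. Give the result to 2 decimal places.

ENOB = (SINAD − 1.76) / 6.02 = (109.0 − 1.76) / 6.02 = 107.24 / 6.02 = 17.8140.

17.81 bits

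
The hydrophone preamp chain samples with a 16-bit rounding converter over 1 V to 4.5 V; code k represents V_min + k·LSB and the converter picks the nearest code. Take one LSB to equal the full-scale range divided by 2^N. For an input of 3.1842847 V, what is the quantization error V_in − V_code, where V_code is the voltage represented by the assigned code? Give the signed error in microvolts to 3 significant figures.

Full-scale range = 4.5 V − (1 V) = 3.5 V. LSB = 3.5 V / 2^16 ≈ 53.41 µV.
Position in LSBs: (3.1842847 − (1)) × 65536/3.5 = 40899.7949; rounding gives k = 40900.
Reconstructed level: 1 + 40900 × 3.5/65536 V = 3.1842956543 V.
V_in − V_code = 3.1842847 − (3.1842956543) = −11.0 µV.

−11.0 µV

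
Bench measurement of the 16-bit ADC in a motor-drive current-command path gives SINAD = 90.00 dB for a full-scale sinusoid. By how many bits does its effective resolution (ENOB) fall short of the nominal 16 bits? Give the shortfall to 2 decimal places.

Effective bits = (90.00 − 1.76)/6.02 = 14.6578.
16 − 14.6578 = 1.34 bits below nominal.

1.34 bits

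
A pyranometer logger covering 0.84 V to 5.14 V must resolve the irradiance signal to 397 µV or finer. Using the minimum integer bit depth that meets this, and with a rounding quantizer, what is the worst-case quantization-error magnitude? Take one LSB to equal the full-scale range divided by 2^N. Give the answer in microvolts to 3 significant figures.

Range = 5.14 − (0.84) = 4.3 V.
Required number of levels: 4.3/397 µV = 10831; smallest N with 2^N ≥ that is 14.
One LSB is 4.3 V / 16384 = 262.45 µV.
Half an LSB is 131 µV.

131 µV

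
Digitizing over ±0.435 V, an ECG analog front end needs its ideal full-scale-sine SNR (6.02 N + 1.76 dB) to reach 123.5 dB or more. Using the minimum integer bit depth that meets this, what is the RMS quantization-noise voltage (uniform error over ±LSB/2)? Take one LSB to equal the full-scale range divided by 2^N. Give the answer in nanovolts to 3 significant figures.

120 nV

The full-scale span is 0.435 − (-0.435) = 0.87 V.
6.02 N + 1.76 ≥ 123.5 gives N ≥ 20.223, so the minimum integer is 21.
Step size = 0.87/2097152 V = 414.85 nV.
V_rms = LSB/√12 = 120 nV.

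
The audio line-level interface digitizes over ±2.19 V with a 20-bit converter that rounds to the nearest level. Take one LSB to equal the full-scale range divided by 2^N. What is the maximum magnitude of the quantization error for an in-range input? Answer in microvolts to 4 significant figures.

2.089 µV

Span: 2.19 V − (-2.19 V) = 4.38 V.
LSB = 4.38 V ÷ 2^20 = 4.38/1048576 V = 4.17709 µV.
A rounding quantizer has |error| ≤ LSB/2 = 2.089 µV.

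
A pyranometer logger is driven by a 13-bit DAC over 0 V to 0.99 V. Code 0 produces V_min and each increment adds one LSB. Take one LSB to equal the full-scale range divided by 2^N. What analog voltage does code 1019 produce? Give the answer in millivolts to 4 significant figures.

123.1 mV

V_FS = 0.99 V. LSB = 0.99 V / 2^13.
Output = V_min + (1019/8192) × range = 0 + 0.124390 × 0.99 V
      = 0 V + 0.123146 V = 0.123146 V.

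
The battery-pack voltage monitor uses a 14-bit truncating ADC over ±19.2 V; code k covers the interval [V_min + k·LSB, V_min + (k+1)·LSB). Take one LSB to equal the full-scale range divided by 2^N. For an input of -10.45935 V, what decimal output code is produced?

3729

Range = 19.2 − (-19.2) = 38.4 V. LSB = 38.4 V / 2^14 ≈ 2.344 mV.
V_in − V_min = -10.45935 − (-19.2) = 8.74065 V.
Divide by LSB: 8.74065 × 16384/38.4 = 3729.3440.
Truncating gives code 3729.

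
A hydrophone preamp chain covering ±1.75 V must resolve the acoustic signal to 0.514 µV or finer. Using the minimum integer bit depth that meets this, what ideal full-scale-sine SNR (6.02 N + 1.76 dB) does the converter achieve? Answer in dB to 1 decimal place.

Full-scale range = 1.75 V − (-1.75 V) = 3.5 V.
3.5 V / 0.514 µV = 6.809e6. Since 2^22 = 4194304 and 2^23 = 8388608, N = 23.
Ideal SNR at N = 23: 6.02·23 + 1.76 = 140.2 dB.

140.2 dB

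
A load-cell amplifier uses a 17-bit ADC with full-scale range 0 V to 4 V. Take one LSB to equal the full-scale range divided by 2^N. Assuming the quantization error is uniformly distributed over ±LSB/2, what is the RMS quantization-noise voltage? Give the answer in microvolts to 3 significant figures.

8.81 µV

Span = 4 V.
LSB = 4 V ÷ 2^17 = 4/131072 V = 30.518 µV.
σ_q = LSB/√12 = 30.518 µV/3.4641 = 8.81 µV.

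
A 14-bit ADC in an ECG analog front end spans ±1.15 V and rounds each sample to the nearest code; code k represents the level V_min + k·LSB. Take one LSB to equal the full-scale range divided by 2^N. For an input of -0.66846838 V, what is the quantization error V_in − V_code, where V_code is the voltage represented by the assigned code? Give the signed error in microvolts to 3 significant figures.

+25.3 µV

The full-scale span is 1.15 − (-1.15) = 2.3 V. LSB = 2.3 V / 2^14 ≈ 140.4 µV.
Position in LSBs: (-0.66846838 − (-1.15)) × 16384/2.3 = 3430.1800; rounding gives k = 3430.
V_code = -1.15 + (3430/16384) × 2.3 = -0.66849365234 V.
e = -0.66846838 − (-0.66849365234) = +25.3 µV.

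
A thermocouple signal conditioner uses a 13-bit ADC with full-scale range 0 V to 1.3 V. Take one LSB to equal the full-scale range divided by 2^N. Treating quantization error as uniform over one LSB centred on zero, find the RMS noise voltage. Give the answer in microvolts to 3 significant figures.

45.8 µV

Span = 1.3 V.
Step size = 1.3/8192 V = 158.69 µV.
RMS of a uniform error over width LSB is LSB/√12 = 45.8 µV.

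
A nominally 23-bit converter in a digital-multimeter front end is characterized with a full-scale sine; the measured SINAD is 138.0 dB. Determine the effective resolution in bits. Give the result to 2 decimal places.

22.63 bits

Inverting SNR = 6.02 N + 1.76: N_eff = (138.0 − 1.76)/6.02 = 22.6312.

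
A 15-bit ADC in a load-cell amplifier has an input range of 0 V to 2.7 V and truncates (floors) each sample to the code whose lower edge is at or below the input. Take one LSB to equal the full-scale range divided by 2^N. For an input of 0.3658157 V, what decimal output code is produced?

4439

Span = 2.7 V. LSB = 2.7 V / 2^15 ≈ 82.40 µV.
(V_in − V_min) × 2^15/range = (0.3658157 − (0)) × 32768/2.7 = 4439.648.
Floor → code = 4439.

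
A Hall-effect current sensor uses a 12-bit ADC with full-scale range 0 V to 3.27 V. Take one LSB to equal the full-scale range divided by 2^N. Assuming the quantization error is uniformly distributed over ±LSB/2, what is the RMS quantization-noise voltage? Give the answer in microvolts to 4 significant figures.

Span = 3.27 V.
Step size = 3.27/4096 V = 0.798340 mV.
RMS of a uniform error over width LSB is LSB/√12 = 230.5 µV.

230.5 µV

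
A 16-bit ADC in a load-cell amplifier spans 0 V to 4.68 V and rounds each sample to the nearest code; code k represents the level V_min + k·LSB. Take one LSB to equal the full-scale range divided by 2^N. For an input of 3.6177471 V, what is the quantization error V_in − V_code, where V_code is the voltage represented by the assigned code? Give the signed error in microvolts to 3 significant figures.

Range is 4.68 V. LSB = 4.68 V / 2^16 ≈ 71.41 µV.
(V_in − V_min)/LSB = (3.6177471 − (0)) × 65536/4.68 = 50660.8278 → nearest code k = 50661.
V_code = 0 + (50661/65536) × 4.68 = 3.6177593994 V.
V_in − V_code = 3.6177471 − (3.6177593994) = −12.3 µV.

−12.3 µV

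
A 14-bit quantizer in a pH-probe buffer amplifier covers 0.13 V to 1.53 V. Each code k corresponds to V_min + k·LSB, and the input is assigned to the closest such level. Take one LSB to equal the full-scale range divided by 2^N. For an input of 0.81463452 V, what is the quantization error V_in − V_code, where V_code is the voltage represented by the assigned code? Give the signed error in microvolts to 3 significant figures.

Span: 1.53 V − (0.13 V) = 1.4 V. LSB = 1.4 V / 2^14 ≈ 85.45 µV.
(V_in − V_min)/LSB = (0.81463452 − (0.13)) × 16384/1.4 = 8012.1800 → nearest code k = 8012.
Reconstructed level: 0.13 + 8012 × 1.4/16384 V = 0.81461914063 V.
Error = V_in − V_code = 0.81463452 − (0.81461914063) = +15.4 µV.

+15.4 µV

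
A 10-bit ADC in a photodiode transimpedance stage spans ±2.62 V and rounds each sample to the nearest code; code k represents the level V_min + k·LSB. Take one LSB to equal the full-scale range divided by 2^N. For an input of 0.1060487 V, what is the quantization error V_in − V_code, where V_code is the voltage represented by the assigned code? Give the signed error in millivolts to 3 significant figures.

Full-scale range = 2.62 V − (-2.62 V) = 5.24 V. LSB = 5.24 V / 2^10 ≈ 5.117 mV.
(0.1060487 − (-2.62)) / LSB = 2.7260487 × 1024/5.24 = 532.7240. Nearest integer: k = 533.
V_code = -2.62 + (533/1024) × 5.24 = 0.1074609375 V.
Error = V_in − V_code = 0.1060487 − (0.1074609375) = −1.41 mV.

−1.41 mV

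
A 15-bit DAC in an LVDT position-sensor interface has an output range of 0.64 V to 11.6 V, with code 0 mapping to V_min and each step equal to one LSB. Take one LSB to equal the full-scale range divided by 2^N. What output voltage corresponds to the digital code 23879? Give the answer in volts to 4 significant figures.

Span: 11.6 V − (0.64 V) = 10.96 V. LSB = 10.96 V / 2^15.
V_out = 0.64 + 23879 × (10.96/32768) V
      = 0.64 V + 7.98687 V = 8.62687 V.

8.627 V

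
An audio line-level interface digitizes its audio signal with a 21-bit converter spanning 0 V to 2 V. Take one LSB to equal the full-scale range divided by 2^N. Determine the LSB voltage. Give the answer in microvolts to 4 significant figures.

0.9537 µV

Span = 2 V.
2^21 = 2097152 levels.
Step size = 2/2097152 V = 0.9537 µV.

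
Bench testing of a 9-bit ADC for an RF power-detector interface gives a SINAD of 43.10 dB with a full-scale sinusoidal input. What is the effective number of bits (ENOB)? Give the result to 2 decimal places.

6.87 bits

ENOB = (SINAD − 1.76) / 6.02 = (43.10 − 1.76) / 6.02 = 41.34 / 6.02 = 6.8671.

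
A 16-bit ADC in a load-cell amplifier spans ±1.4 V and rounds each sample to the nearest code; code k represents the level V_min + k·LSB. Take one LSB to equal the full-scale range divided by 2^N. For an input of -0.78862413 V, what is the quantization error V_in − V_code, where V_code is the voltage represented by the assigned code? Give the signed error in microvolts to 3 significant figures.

Range = 1.4 − (-1.4) = 2.8 V. LSB = 2.8 V / 2^16 ≈ 42.72 µV.
(V_in − V_min)/LSB = (-0.78862413 − (-1.4)) × 65536/2.8 = 14309.6889 → nearest code k = 14310.
V_code = V_min + k × range/2^16 = -1.4 + 14310 × 2.8/65536 = -0.78861083984 V.
V_in − V_code = -0.78862413 − (-0.78861083984) = −13.3 µV.

−13.3 µV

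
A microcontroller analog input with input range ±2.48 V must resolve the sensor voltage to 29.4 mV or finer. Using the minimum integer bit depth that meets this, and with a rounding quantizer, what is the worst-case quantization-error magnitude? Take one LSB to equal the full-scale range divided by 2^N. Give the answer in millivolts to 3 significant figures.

The full-scale span is 2.48 − (-2.48) = 4.96 V.
4.96 V / 29.4 mV = 168.7. Since 2^7 = 128 and 2^8 = 256, N = 8.
Step size = 4.96/256 V = 19.375 mV.
Max error for round-to-nearest is LSB/2 = 9.69 mV.

9.69 mV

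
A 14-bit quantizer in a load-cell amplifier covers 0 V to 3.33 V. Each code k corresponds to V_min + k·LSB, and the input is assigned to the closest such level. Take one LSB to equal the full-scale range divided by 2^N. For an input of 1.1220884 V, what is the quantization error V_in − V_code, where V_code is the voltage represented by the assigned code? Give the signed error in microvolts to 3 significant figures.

−38.7 µV

Span = 3.33 V. LSB = 3.33 V / 2^14 ≈ 203.2 µV.
(1.1220884 − (0)) / LSB = 1.1220884 × 16384/3.33 = 5520.8097. Nearest integer: k = 5521.
V_code = V_min + k × range/2^14 = 0 + 5521 × 3.33/16384 = 1.1221270752 V.
e = 1.1220884 − (1.1221270752) = −38.7 µV.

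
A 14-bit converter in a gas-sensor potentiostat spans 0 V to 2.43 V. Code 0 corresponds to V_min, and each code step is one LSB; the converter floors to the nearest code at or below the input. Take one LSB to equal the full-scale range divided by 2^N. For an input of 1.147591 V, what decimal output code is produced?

V_FS = 2.43 V. LSB = 2.43 V / 2^14 ≈ 148.3 µV.
(V_in − V_min) × 2^14/range = (1.147591 − (0)) × 16384/2.43 = 7737.502.
Floor → code = 7737.

7737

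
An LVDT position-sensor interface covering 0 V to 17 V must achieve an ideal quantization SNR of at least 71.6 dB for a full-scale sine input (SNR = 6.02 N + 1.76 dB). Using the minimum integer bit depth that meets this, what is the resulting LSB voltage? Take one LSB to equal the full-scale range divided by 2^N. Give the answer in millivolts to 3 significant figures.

V_FS = 17 V.
Required N = ⌈(71.6 − 1.76)/6.02⌉ = ⌈11.601⌉ = 12.
LSB = 17 V / 2^12 = 4.15 mV.

4.15 mV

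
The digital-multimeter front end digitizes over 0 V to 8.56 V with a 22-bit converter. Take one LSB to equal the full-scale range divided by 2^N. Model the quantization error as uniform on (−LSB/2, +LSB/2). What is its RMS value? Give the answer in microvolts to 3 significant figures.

0.589 µV

V_FS = 8.56 V.
LSB = 8.56 V / 2^22 = 2.0409 µV.
V_rms = LSB/√12 = 2.0409 µV / √12 = 0.589 µV.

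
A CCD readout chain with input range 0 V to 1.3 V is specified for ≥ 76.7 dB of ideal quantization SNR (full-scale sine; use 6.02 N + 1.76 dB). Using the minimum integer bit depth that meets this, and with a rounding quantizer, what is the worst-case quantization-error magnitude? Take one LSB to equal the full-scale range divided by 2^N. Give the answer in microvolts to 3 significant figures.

Range is 1.3 V.
N ≥ (76.7 − 1.76)/6.02 = 12.449 → N_min = 13.
Step size = 1.3/8192 V = 158.69 µV.
|e|_max = LSB/2 = 79.3 µV.

79.3 µV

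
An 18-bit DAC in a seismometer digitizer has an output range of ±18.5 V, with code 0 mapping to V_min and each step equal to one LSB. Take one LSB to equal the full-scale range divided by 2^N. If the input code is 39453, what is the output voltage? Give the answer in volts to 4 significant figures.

-12.93 V

The full-scale span is 18.5 − (-18.5) = 37 V. LSB = 37 V / 2^18.
V_out = V_min + code × LSB = -18.5 V + 39453 × 37 V / 262144
      = -18.5 V + 5.56855 V = -12.9315 V.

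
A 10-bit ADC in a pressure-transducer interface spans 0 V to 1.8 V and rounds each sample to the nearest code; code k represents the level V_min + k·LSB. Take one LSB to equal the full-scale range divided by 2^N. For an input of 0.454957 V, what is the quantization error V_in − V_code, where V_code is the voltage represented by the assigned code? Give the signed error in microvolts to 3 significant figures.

−316 µV

Full-scale range = 1.8 V. LSB = 1.8 V / 2^10 ≈ 1.758 mV.
Position in LSBs: (0.454957 − (0)) × 1024/1.8 = 258.8200; rounding gives k = 259.
V_code = V_min + k × range/2^10 = 0 + 259 × 1.8/1024 = 0.4552734375 V.
e = 0.454957 − (0.4552734375) = −316 µV.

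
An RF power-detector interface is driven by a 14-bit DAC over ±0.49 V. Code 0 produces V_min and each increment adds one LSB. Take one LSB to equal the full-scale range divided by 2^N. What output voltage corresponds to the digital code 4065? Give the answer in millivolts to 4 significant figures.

-246.9 mV

Full-scale range = 0.49 V − (-0.49 V) = 0.98 V. LSB = 0.98 V / 2^14.
V_out = V_min + code × LSB = -0.49 V + 4065 × 0.98 V / 16384
      = -0.49 + 0.243146 = -0.246854 V.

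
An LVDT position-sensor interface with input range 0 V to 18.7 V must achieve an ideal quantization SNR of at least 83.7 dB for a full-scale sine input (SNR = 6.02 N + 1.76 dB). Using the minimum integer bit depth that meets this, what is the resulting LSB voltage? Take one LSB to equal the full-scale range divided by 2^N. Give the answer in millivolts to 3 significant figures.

1.14 mV

Span = 18.7 V.
Solving 6.02 N ≥ 83.7 − 1.76: N ≥ 13.611. Round up → N = 14.
LSB = 18.7 V ÷ 2^14 = 18.7/16384 V = 1.14 mV.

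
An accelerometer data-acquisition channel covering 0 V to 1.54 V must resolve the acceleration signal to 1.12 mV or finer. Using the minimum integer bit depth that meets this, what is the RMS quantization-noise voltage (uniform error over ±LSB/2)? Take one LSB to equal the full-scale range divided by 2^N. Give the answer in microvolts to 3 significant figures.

217 µV

Full-scale range = 1.54 V.
Levels needed ≥ 1.54/1.12 mV = 1375. 2^11 = 2048 suffices, so N_min = 11.
One LSB is 1.54 V / 2048 = 0.75195 mV.
RMS noise = LSB/√12 = 217 µV.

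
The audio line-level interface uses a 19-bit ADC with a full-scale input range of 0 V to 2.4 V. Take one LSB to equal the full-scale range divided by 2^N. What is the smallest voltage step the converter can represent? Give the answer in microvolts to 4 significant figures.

4.578 µV

Full-scale range = 2.4 V.
There are 2^19 = 524288 steps.
Step size = 2.4/524288 V = 4.578 µV.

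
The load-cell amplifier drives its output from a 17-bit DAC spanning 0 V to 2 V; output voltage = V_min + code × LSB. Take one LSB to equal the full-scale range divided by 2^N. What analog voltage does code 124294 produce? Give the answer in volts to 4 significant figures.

1.897 V

Full-scale range = 2 V. LSB = 2 V / 2^17.
V_out = V_min + code × LSB = 0 V + 124294 × 2 V / 131072
      = 0 V + 1.89658 V = 1.89658 V.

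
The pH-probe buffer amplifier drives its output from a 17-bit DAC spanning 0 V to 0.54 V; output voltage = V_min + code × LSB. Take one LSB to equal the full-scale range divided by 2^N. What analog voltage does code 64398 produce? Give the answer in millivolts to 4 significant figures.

V_FS = 0.54 V. LSB = 0.54 V / 2^17.
V_out = 0 + 64398 × (0.54/131072) V
      = 0 + 0.265312 = 0.265312 V.

265.3 mV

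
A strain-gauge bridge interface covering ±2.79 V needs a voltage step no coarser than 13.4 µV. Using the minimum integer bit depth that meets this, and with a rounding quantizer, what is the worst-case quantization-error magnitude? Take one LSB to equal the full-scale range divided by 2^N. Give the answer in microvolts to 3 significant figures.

5.32 µV

Range = 2.79 − (-2.79) = 5.58 V.
Levels needed ≥ 5.58/13.4 µV = 416400. 2^19 = 524288 suffices, so N_min = 19.
LSB = 5.58 V ÷ 2^19 = 5.58/524288 V = 10.643 µV.
Half an LSB is 5.32 µV.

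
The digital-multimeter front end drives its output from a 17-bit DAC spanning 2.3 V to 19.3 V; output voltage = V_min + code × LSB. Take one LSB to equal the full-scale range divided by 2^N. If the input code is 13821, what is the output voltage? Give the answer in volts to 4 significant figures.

4.093 V

Span: 19.3 V − (2.3 V) = 17 V. LSB = 17 V / 2^17.
V_out = V_min + code × LSB = 2.3 V + 13821 × 17 V / 131072
      = 2.3 V + 1.79258 V = 4.09258 V.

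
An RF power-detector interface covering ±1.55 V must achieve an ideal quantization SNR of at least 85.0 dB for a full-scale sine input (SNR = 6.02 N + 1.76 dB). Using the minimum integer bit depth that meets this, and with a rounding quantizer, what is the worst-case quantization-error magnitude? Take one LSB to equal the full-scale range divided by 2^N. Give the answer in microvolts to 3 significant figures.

The full-scale span is 1.55 − (-1.55) = 3.1 V.
N ≥ (85.0 − 1.76)/6.02 = 13.827 → N_min = 14.
LSB = 3.1 V / 2^14 = 189.21 µV.
Max error for round-to-nearest is LSB/2 = 94.6 µV.

94.6 µV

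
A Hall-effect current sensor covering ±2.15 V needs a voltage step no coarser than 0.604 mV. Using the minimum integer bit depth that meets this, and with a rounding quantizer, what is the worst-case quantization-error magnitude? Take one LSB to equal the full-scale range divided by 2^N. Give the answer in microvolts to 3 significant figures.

Range = 2.15 − (-2.15) = 4.3 V.
Need 2^N ≥ 4.3 V / 0.604 mV = 7119 → N_min = 13.
Step size = 4.3/8192 V = 0.52490 mV.
Max error for round-to-nearest is LSB/2 = 262 µV.

262 µV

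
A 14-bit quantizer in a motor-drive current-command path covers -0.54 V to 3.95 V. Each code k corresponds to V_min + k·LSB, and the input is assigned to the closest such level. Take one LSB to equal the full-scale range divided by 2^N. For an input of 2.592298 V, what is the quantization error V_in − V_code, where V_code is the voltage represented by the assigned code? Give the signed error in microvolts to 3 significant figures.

−68.9 µV

Full-scale range = 3.95 V − (-0.54 V) = 4.49 V. LSB = 4.49 V / 2^14 ≈ 274.0 µV.
(2.592298 − (-0.54)) / LSB = 3.132298 × 16384/4.49 = 11429.7484. Nearest integer: k = 11430.
V_code = V_min + k × range/2^14 = -0.54 + 11430 × 4.49/16384 = 2.5923669434 V.
e = 2.592298 − (2.5923669434) = −68.9 µV.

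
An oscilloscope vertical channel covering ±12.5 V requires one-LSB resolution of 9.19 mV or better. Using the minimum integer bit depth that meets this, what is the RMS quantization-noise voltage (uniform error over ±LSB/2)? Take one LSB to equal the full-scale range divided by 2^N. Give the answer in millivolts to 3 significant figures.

1.76 mV

The full-scale span is 12.5 − (-12.5) = 25 V.
Levels needed ≥ 25/9.19 mV = 2720. 2^12 = 4096 suffices, so N_min = 12.
LSB = 25 V ÷ 2^12 = 25/4096 V = 6.1035 mV.
RMS noise = LSB/√12 = 1.76 mV.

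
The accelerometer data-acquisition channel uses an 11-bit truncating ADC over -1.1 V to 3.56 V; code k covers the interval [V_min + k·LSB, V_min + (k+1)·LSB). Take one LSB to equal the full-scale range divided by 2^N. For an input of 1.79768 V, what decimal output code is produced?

1273

Span: 3.56 V − (-1.1 V) = 4.66 V. LSB = 4.66 V / 2^11 ≈ 2.275 mV.
code = ⌊(V_in − V_min)/LSB⌋ = ⌊(V_in − V_min) × 2^11 / range⌋
     = ⌊(1.79768 − (-1.1)) × 2048 / 4.66⌋ = ⌊2.89768 × 2048/4.66⌋
     = ⌊1273.487⌋ = 1273.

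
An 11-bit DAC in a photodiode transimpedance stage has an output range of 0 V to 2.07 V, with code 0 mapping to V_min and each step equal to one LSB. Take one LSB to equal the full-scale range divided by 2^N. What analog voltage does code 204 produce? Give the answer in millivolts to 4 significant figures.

206.2 mV

Span = 2.07 V. LSB = 2.07 V / 2^11.
V_out = 0 + 204 × (2.07/2048) V
      = 0 V + 0.206191 V = 0.206191 V.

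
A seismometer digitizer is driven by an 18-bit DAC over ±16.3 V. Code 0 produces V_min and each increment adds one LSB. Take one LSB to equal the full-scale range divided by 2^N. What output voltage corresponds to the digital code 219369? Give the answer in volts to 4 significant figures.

Range = 16.3 − (-16.3) = 32.6 V. LSB = 32.6 V / 2^18.
V_out = V_min + code × LSB = -16.3 V + 219369 × 32.6 V / 262144
      = -16.3 V + 27.2805 V = 10.9805 V.

10.98 V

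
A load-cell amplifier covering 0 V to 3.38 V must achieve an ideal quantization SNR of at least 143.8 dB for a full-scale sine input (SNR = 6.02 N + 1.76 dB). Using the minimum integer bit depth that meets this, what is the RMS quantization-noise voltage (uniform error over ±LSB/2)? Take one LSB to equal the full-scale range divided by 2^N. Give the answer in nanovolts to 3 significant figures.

Full-scale range = 3.38 V.
Required N = ⌈(143.8 − 1.76)/6.02⌉ = ⌈23.595⌉ = 24.
Step size = 3.38/16777216 V = 201.46 nV.
σ_q = LSB/√12 = 201.46 nV/3.4641 = 58.2 nV.

58.2 nV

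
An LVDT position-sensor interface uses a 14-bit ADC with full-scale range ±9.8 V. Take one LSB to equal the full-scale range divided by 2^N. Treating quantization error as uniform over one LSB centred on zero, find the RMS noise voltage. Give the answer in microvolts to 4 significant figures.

345.3 µV

Full-scale range = 9.8 V − (-9.8 V) = 19.6 V.
LSB = 19.6 V ÷ 2^14 = 19.6/16384 V = 1.19629 mV.
RMS of a uniform error over width LSB is LSB/√12 = 345.3 µV.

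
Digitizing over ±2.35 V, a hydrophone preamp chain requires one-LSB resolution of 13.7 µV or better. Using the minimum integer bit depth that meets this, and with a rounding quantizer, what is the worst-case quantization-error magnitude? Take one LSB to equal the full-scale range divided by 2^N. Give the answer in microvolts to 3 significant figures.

Full-scale range = 2.35 V − (-2.35 V) = 4.7 V.
Required number of levels: 4.7/13.7 µV = 343070; smallest N with 2^N ≥ that is 19.
LSB = 4.7 V / 2^19 = 8.9645 µV.
|e|_max = LSB/2 = 4.48 µV.

4.48 µV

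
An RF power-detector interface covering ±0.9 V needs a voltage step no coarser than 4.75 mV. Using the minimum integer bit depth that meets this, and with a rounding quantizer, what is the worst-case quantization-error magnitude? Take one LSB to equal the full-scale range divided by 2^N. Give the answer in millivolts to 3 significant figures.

1.76 mV

Span: 0.9 V − (-0.9 V) = 1.8 V.
Levels needed ≥ 1.8/4.75 mV = 378.9. 2^9 = 512 suffices, so N_min = 9.
LSB = 1.8 V ÷ 2^9 = 1.8/512 V = 3.5156 mV.
Max error for round-to-nearest is LSB/2 = 1.76 mV.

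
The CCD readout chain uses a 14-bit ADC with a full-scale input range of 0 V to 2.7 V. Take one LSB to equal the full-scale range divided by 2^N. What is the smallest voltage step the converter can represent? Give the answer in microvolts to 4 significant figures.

Full-scale range = 2.7 V.
2^14 = 16384 levels.
LSB = 2.7 V / 2^14 = 164.8 µV.

164.8 µV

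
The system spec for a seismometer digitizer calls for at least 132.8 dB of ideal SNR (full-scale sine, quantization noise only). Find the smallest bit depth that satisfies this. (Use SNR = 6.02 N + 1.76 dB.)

22 bits

Required N = ⌈(132.8 − 1.76)/6.02⌉ = ⌈21.767⌉ = 22.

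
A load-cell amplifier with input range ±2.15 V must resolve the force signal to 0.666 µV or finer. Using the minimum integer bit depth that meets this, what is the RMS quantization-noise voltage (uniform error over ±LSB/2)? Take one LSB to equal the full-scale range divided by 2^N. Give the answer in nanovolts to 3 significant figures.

148 nV

Range = 2.15 − (-2.15) = 4.3 V.
Required number of levels: 4.3/0.666 µV = 6.4565e6; smallest N with 2^N ≥ that is 23.
Step size = 4.3/8388608 V = 0.51260 µV.
RMS noise = LSB/√12 = 148 nV.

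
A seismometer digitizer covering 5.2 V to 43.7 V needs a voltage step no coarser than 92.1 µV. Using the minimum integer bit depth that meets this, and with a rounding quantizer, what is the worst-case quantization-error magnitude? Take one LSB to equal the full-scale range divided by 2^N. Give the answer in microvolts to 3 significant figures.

36.7 µV

The full-scale span is 43.7 − (5.2) = 38.5 V.
Levels needed ≥ 38.5/92.1 µV = 418000. 2^19 = 524288 suffices, so N_min = 19.
Step size = 38.5/524288 V = 73.433 µV.
Max error for round-to-nearest is LSB/2 = 36.7 µV.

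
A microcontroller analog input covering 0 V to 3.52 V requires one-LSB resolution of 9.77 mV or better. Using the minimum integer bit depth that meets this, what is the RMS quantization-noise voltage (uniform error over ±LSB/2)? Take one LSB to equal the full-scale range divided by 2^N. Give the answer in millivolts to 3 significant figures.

Span = 3.52 V.
Required number of levels: 3.52/9.77 mV = 360.29; smallest N with 2^N ≥ that is 9.
Step size = 3.52/512 V = 6.8750 mV.
V_rms = LSB/√12 = 1.98 mV.

1.98 mV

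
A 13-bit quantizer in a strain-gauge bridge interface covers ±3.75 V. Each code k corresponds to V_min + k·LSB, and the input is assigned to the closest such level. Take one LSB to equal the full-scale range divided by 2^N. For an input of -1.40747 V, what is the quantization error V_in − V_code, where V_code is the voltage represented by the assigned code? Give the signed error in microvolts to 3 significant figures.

Range = 3.75 − (-3.75) = 7.5 V. LSB = 7.5 V / 2^13 ≈ 0.9155 mV.
Position in LSBs: (-1.40747 − (-3.75)) × 8192/7.5 = 2558.6674; rounding gives k = 2559.
V_code = -3.75 + (2559/8192) × 7.5 = -1.407165527 V.
V_in − V_code = -1.40747 − (-1.407165527) = −304 µV.

−304 µV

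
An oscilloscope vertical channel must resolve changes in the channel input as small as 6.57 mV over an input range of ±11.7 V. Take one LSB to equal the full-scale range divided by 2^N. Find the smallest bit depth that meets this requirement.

12 bits

Range = 11.7 − (-11.7) = 23.4 V.
Levels needed ≥ 23.4/6.57 mV = 3562. 2^12 = 4096 suffices, so N_min = 12.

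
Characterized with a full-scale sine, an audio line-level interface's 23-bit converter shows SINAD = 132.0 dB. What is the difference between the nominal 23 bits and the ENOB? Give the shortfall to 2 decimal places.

1.37 bits

Effective bits = (132.0 − 1.76)/6.02 = 21.6346.
23 − 21.6346 = 1.37 bits below nominal.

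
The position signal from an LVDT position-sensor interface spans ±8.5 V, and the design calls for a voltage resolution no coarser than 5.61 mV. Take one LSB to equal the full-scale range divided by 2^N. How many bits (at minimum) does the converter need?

Range = 8.5 − (-8.5) = 17 V.
17 V / 5.61 mV = 3030. Since 2^11 = 2048 and 2^12 = 4096, N = 12.

12 bits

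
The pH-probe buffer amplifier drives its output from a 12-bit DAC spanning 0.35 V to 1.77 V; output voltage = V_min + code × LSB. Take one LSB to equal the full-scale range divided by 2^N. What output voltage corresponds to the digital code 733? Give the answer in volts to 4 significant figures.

0.6041 V

Full-scale range = 1.77 V − (0.35 V) = 1.42 V. LSB = 1.42 V / 2^12.
Output = V_min + (733/4096) × range = 0.35 + 0.178955 × 1.42 V
      = 0.35 + 0.254116 = 0.604116 V.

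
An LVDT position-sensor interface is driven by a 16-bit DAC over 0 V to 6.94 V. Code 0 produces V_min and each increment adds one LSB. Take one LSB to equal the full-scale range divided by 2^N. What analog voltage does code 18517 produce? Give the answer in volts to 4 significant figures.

Full-scale range = 6.94 V. LSB = 6.94 V / 2^16.
V_out = 0 + 18517 × (6.94/65536) V
      = 0 V + 1.96088 V = 1.96088 V.

1.961 V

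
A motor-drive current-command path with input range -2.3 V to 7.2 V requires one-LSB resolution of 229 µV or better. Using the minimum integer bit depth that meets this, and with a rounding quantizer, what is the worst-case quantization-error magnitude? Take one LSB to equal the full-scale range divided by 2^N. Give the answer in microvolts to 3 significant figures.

72.5 µV

The full-scale span is 7.2 − (-2.3) = 9.5 V.
Required number of levels: 9.5/229 µV = 41485; smallest N with 2^N ≥ that is 16.
LSB = 9.5 V ÷ 2^16 = 9.5/65536 V = 144.96 µV.
|e|_max = LSB/2 = 72.5 µV.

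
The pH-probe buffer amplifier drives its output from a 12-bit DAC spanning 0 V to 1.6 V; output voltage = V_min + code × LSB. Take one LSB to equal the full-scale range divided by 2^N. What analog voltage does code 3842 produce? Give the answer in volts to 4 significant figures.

1.501 V

V_FS = 1.6 V. LSB = 1.6 V / 2^12.
V_out = 0 + 3842 × (1.6/4096) V
      = 0 V + 1.50078 V = 1.50078 V.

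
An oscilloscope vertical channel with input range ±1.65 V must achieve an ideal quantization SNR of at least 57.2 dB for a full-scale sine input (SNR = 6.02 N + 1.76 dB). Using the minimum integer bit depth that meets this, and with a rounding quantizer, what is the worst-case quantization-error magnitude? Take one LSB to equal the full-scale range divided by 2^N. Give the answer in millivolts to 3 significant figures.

1.61 mV

The full-scale span is 1.65 − (-1.65) = 3.3 V.
Solving 6.02 N ≥ 57.2 − 1.76: N ≥ 9.209. Round up → N = 10.
LSB = 3.3 V / 2^10 = 3.2227 mV.
|e|_max = LSB/2 = 1.61 mV.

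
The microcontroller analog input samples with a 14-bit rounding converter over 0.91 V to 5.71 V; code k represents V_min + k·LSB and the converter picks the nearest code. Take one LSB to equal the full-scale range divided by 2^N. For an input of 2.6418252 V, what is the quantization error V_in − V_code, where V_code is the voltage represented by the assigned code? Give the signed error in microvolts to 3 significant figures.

Range = 5.71 − (0.91) = 4.8 V. LSB = 4.8 V / 2^14 ≈ 293.0 µV.
Position in LSBs: (2.6418252 − (0.91)) × 16384/4.8 = 5911.2967; rounding gives k = 5911.
Reconstructed level: 0.91 + 5911 × 4.8/16384 V = 2.6417382813 V.
V_in − V_code = 2.6418252 − (2.6417382813) = +86.9 µV.

+86.9 µV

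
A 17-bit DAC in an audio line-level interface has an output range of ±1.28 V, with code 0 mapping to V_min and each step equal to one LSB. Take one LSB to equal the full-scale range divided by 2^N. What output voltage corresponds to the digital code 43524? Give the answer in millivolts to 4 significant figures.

-429.9 mV

Full-scale range = 1.28 V − (-1.28 V) = 2.56 V. LSB = 2.56 V / 2^17.
V_out = V_min + code × LSB = -1.28 V + 43524 × 2.56 V / 131072
      = -1.28 + 0.850078 = -0.429922 V.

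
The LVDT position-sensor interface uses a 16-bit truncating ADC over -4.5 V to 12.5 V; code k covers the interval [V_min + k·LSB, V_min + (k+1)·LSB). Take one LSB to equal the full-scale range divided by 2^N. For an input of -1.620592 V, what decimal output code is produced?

Span: 12.5 V − (-4.5 V) = 17 V. LSB = 17 V / 2^16 ≈ 259.4 µV.
(V_in − V_min) × 2^16/range = (-1.620592 − (-4.5)) × 65536/17 = 11100.287.
Floor → code = 11100.

11100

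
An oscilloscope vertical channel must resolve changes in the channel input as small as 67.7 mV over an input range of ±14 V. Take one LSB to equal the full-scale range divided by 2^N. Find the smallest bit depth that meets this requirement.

9 bits

Full-scale range = 14 V − (-14 V) = 28 V.
Levels needed ≥ 28/67.7 mV = 413.6. 2^9 = 512 suffices, so N_min = 9.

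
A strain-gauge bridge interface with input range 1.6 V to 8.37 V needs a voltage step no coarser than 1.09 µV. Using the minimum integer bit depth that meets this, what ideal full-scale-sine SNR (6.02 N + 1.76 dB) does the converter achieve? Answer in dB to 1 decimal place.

Range = 8.37 − (1.6) = 6.77 V.
6.77 V / 1.09 µV = 6.211e6. Since 2^22 = 4194304 and 2^23 = 8388608, N = 23.
6.02(23) + 1.76 = 140.22 dB.

140.2 dB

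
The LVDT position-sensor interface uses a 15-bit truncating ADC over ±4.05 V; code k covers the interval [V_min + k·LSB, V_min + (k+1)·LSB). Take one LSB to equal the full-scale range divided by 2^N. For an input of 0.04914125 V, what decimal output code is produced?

Span: 4.05 V − (-4.05 V) = 8.1 V. LSB = 8.1 V / 2^15 ≈ 247.2 µV.
V_in − V_min = 0.04914125 − (-4.05) = 4.09914125 V.
Divide by LSB: 4.09914125 × 32768/8.1 = 16582.7976.
Truncating gives code 16582.

16582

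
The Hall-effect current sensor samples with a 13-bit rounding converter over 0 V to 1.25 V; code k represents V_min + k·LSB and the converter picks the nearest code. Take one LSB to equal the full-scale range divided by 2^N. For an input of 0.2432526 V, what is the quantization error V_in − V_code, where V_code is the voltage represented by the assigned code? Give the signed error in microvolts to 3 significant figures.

Full-scale range = 1.25 V. LSB = 1.25 V / 2^13 ≈ 152.6 µV.
Position in LSBs: (0.2432526 − (0)) × 8192/1.25 = 1594.1802; rounding gives k = 1594.
V_code = 0 + (1594/8192) × 1.25 = 0.2432250977 V.
e = 0.2432526 − (0.2432250977) = +27.5 µV.

+27.5 µV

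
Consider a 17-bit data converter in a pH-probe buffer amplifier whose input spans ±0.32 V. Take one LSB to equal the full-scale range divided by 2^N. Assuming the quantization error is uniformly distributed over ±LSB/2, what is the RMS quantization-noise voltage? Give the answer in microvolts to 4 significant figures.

The full-scale span is 0.32 − (-0.32) = 0.64 V.
LSB = 0.64 V ÷ 2^17 = 0.64/131072 V = 4.88281 µV.
V_rms = LSB/√12 = 4.88281 µV / √12 = 1.410 µV.

1.410 µV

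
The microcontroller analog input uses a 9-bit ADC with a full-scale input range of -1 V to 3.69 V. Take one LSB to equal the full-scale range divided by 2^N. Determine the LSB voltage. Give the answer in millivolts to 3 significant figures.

Range = 3.69 − (-1) = 4.69 V.
Number of codes = 2^9 = 512.
Step size = 4.69/512 V = 9.16 mV.

9.16 mV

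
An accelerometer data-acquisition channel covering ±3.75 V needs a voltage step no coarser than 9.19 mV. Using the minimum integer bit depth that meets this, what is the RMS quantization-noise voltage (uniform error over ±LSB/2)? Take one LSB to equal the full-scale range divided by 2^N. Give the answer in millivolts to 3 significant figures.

The full-scale span is 3.75 − (-3.75) = 7.5 V.
Need 2^N ≥ 7.5 V / 9.19 mV = 816.1 → N_min = 10.
LSB = 7.5 V / 2^10 = 7.3242 mV.
V_rms = LSB/√12 = 2.11 mV.

2.11 mV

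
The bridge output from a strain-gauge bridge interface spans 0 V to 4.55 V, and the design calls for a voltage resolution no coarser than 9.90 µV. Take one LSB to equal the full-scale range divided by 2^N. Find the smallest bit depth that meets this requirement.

Range is 4.55 V.
Levels needed ≥ 4.55/9.90 µV = 459600. 2^19 = 524288 suffices, so N_min = 19.

19 bits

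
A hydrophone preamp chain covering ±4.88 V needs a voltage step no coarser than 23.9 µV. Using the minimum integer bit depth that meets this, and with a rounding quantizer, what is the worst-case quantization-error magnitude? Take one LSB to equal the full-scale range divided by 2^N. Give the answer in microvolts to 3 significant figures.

9.31 µV

The full-scale span is 4.88 − (-4.88) = 9.76 V.
9.76 V / 23.9 µV = 408400. Since 2^18 = 262144 and 2^19 = 524288, N = 19.
Step size = 9.76/524288 V = 18.616 µV.
Max error for round-to-nearest is LSB/2 = 9.31 µV.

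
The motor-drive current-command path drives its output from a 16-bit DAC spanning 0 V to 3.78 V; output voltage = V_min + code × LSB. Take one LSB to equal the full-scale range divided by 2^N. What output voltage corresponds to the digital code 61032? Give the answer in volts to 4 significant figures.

3.520 V

Span = 3.78 V. LSB = 3.78 V / 2^16.
V_out = V_min + code × LSB = 0 V + 61032 × 3.78 V / 65536
      = 0 V + 3.52022 V = 3.52022 V.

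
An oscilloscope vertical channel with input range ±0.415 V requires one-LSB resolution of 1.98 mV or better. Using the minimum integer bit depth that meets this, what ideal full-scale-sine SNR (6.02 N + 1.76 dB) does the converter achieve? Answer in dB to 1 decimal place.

Range = 0.415 − (-0.415) = 0.83 V.
Required number of levels: 0.83/1.98 mV = 419.19; smallest N with 2^N ≥ that is 9.
Ideal SNR at N = 9: 6.02·9 + 1.76 = 55.9 dB.

55.9 dB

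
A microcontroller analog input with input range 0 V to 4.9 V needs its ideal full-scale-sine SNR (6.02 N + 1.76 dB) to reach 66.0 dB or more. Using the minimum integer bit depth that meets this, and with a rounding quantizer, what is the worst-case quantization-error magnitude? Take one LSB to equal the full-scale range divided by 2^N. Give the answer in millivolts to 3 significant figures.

1.20 mV

V_FS = 4.9 V.
Solving 6.02 N ≥ 66.0 − 1.76: N ≥ 10.671. Round up → N = 11.
Step size = 4.9/2048 V = 2.3926 mV.
Half an LSB is 1.20 mV.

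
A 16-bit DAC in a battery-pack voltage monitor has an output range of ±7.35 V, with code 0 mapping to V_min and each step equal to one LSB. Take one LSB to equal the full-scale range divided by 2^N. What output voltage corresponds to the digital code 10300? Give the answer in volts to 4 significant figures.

-5.040 V

Range = 7.35 − (-7.35) = 14.7 V. LSB = 14.7 V / 2^16.
V_out = V_min + code × LSB = -7.35 V + 10300 × 14.7 V / 65536
      = -7.35 + 2.31033 = -5.03967 V.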